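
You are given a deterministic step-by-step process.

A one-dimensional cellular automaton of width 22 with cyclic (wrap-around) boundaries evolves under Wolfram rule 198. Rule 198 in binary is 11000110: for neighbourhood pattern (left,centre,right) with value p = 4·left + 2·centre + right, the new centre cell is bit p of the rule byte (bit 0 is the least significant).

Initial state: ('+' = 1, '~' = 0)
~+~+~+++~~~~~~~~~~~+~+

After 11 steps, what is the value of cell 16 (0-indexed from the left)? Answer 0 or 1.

gen 0: ~+~+~+++~~~~~~~~~~~+~+
gen 1: ~+~+~~++~~~~~~~~~~++~+
gen 2: ~+~+~+~+~~~~~~~~~+~+~+
gen 3: ~+~+~+~+~~~~~~~~++~+~+
gen 4: ~+~+~+~+~~~~~~~+~+~+~+
gen 5: ~+~+~+~+~~~~~~++~+~+~+
gen 6: ~+~+~+~+~~~~~+~+~+~+~+
gen 7: ~+~+~+~+~~~~++~+~+~+~+
gen 8: ~+~+~+~+~~~+~+~+~+~+~+
gen 9: ~+~+~+~+~~++~+~+~+~+~+
gen 10: ~+~+~+~+~+~+~+~+~+~+~+
gen 11: ~+~+~+~+~+~+~+~+~+~+~+

0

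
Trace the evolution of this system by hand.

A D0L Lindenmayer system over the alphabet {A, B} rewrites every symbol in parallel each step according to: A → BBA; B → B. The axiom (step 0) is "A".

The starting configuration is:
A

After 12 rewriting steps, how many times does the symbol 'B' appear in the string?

k=0  A
k=1  BBA
k=2  BBBBA
k=3  BBBBBBA
k=4  BBBBBBBBA
k=5  BBBBBBBBBBA
k=6  BBBBBBBBBBBBA
k=7  BBBBBBBBBBBBBBA
k=8  BBBBBBBBBBBBBBBBA
k=9  BBBBBBBBBBBBBBBBBBA
k=10  BBBBBBBBBBBBBBBBBBBBA
k=11  BBBBBBBBBBBBBBBBBBBBBBA
k=12  BBBBBBBBBBBBBBBBBBBBBBBBA

24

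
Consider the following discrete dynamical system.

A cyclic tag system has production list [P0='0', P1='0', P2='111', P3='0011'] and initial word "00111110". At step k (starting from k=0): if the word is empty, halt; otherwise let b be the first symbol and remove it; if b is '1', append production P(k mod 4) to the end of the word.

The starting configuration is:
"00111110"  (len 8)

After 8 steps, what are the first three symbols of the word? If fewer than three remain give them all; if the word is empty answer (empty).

111

gen 0: "00111110"  (len 8)
gen 1: "0111110"  (len 7)
gen 2: "111110"  (len 6)
gen 3: "11110111"  (len 8)
gen 4: "11101110011"  (len 11)
gen 5: "11011100110"  (len 11)
gen 6: "10111001100"  (len 11)
gen 7: "0111001100111"  (len 13)
gen 8: "111001100111"  (len 12)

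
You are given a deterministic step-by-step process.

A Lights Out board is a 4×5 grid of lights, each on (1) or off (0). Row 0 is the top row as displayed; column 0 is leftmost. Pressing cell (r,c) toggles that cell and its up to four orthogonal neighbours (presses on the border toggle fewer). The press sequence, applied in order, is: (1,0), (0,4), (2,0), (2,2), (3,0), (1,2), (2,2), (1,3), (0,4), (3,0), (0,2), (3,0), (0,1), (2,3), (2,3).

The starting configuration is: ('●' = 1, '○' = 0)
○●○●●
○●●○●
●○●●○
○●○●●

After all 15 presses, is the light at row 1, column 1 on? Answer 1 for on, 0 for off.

0

t=0: ○●○●●
○●●○●
●○●●○
○●○●●
t=1: ●●○●●
●○●○●
○○●●○
○●○●●
t=2: ●●○○○
●○●○○
○○●●○
○●○●●
t=3: ●●○○○
○○●○○
●●●●○
●●○●●
t=4: ●●○○○
○○○○○
●○○○○
●●●●●
t=5: ●●○○○
○○○○○
○○○○○
○○●●●
t=6: ●●●○○
○●●●○
○○●○○
○○●●●
t=7: ●●●○○
○●○●○
○●○●○
○○○●●
t=8: ●●●●○
○●●○●
○●○○○
○○○●●
t=9: ●●●○●
○●●○○
○●○○○
○○○●●
t=10: ●●●○●
○●●○○
●●○○○
●●○●●
t=11: ●○○●●
○●○○○
●●○○○
●●○●●
t=12: ●○○●●
○●○○○
○●○○○
○○○●●
t=13: ○●●●●
○○○○○
○●○○○
○○○●●
t=14: ○●●●●
○○○●○
○●●●●
○○○○●
t=15: ○●●●●
○○○○○
○●○○○
○○○●●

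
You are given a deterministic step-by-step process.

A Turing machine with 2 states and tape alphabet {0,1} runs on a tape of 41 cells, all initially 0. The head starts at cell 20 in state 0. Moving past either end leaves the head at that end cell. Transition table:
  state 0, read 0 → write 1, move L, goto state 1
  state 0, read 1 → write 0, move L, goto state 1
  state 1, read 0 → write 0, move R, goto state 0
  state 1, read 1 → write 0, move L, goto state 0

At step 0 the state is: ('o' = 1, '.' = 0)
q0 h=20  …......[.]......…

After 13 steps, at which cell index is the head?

19

0) q0 h=20  …......[.]......…
1) q1 h=19  …......[.]o.....…
2) q0 h=20  …......[o]......…
3) q1 h=19  …......[.]......…
4) q0 h=20  …......[.]......…
5) q1 h=19  …......[.]o.....…
6) q0 h=20  …......[o]......…
7) q1 h=19  …......[.]......…
8) q0 h=20  …......[.]......…
9) q1 h=19  …......[.]o.....…
10) q0 h=20  …......[o]......…
11) q1 h=19  …......[.]......…
12) q0 h=20  …......[.]......…
13) q1 h=19  …......[.]o.....…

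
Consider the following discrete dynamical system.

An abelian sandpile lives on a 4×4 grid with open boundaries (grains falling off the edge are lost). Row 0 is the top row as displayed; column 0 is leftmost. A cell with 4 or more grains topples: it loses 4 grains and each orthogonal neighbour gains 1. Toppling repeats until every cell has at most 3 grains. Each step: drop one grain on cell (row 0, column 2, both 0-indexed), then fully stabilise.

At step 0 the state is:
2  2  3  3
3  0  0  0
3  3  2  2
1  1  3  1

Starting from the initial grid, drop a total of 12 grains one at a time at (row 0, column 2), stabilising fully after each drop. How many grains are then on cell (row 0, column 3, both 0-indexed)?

3

step 0: 2  2  3  3
3  0  0  0
3  3  2  2
1  1  3  1
step 1: 2  3  1  0
3  0  1  1
3  3  2  2
1  1  3  1
step 2: 2  3  2  0
3  0  1  1
3  3  2  2
1  1  3  1
step 3: 2  3  3  0
3  0  1  1
3  3  2  2
1  1  3  1
step 4: 3  0  1  1
3  1  2  1
3  3  2  2
1  1  3  1
step 5: 3  0  2  1
3  1  2  1
3  3  2  2
1  1  3  1
step 6: 3  0  3  1
3  1  2  1
3  3  2  2
1  1  3  1
step 7: 3  1  0  2
3  1  3  1
3  3  2  2
1  1  3  1
step 8: 3  1  1  2
3  1  3  1
3  3  2  2
1  1  3  1
step 9: 3  1  2  2
3  1  3  1
3  3  2  2
1  1  3  1
step 10: 3  1  3  2
3  1  3  1
3  3  2  2
1  1  3  1
step 11: 3  2  1  3
3  2  0  2
3  3  3  2
1  1  3  1
step 12: 3  2  2  3
3  2  0  2
3  3  3  2
1  1  3  1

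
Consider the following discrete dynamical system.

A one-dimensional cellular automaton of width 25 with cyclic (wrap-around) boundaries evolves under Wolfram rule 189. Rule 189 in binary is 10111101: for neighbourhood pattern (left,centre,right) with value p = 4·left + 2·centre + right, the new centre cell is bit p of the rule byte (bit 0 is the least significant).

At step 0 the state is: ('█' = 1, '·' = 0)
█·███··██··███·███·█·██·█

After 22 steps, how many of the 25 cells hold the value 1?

20

k=0  █·███··██··███·███·█·██·█
k=1  ·███·█·█·█·██·███·████·██
k=2  ███·████████·███·████·██·
k=3  ██·████████·███·████·██·█
k=4  █·████████·███·████·██·██
k=5  ·████████·███·████·██·███
k=6  ████████·███·████·██·███·
k=7  ███████·███·████·██·███·█
k=8  ██████·███·████·██·███·██
k=9  █████·███·████·██·███·███
k=10  ████·███·████·██·███·████
k=11  ███·███·████·██·███·█████
k=12  ██·███·████·██·███·██████
k=13  █·███·████·██·███·███████
k=14  ·███·████·██·███·████████
k=15  ███·████·██·███·████████·
k=16  ██·████·██·███·████████·█
k=17  █·████·██·███·████████·██
k=18  ·████·██·███·████████·███
k=19  ████·██·███·████████·███·
k=20  ███·██·███·████████·███·█
k=21  ██·██·███·████████·███·██
k=22  █·██·███·████████·███·███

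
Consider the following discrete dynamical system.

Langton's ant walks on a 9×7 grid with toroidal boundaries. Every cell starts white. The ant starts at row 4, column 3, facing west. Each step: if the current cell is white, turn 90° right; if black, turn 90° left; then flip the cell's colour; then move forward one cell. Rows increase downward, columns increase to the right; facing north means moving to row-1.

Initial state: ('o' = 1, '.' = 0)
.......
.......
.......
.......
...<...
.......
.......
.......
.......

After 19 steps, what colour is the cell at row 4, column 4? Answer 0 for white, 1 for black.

0

0) .......
.......
.......
.......
...<...
.......
.......
.......
.......
1) .......
.......
.......
...^...
...o...
.......
.......
.......
.......
2) .......
.......
.......
...o>..
...o...
.......
.......
.......
.......
3) .......
.......
.......
...oo..
...ov..
.......
.......
.......
.......
4) .......
.......
.......
...oo..
...<o..
.......
.......
.......
.......
5) .......
.......
.......
...oo..
....o..
...v...
.......
.......
.......
6) .......
.......
.......
...oo..
....o..
..<o...
.......
.......
.......
7) .......
.......
.......
...oo..
..^.o..
..oo...
.......
.......
.......
8) .......
.......
.......
...oo..
..o>o..
..oo...
.......
.......
.......
9) .......
.......
.......
...oo..
..ooo..
..ov...
.......
.......
.......
10) .......
.......
.......
...oo..
..ooo..
..o.>..
.......
.......
.......
11) .......
.......
.......
...oo..
..ooo..
..o.o..
....v..
.......
.......
12) .......
.......
.......
...oo..
..ooo..
..o.o..
...<o..
.......
.......
13) .......
.......
.......
...oo..
..ooo..
..o^o..
...oo..
.......
.......
14) .......
.......
.......
...oo..
..ooo..
..oo>..
...oo..
.......
.......
15) .......
.......
.......
...oo..
..oo^..
..oo...
...oo..
.......
.......
16) .......
.......
.......
...oo..
..o<...
..oo...
...oo..
.......
.......
17) .......
.......
.......
...oo..
..o....
..ov...
...oo..
.......
.......
18) .......
.......
.......
...oo..
..o....
..o.>..
...oo..
.......
.......
19) .......
.......
.......
...oo..
..o....
..o.o..
...ov..
.......
.......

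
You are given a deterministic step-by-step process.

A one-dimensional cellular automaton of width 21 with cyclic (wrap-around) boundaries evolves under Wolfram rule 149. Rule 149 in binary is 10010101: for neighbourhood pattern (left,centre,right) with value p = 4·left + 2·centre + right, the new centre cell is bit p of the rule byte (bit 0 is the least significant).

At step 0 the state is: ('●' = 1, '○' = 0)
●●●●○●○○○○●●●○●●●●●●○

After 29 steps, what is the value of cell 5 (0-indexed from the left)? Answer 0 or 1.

0

step 0: ●●●●○●○○○○●●●○●●●●●●○
step 1: ○●●○○●●●●○○●○○○●●●●○○
step 2: ○○○●○○●●○●○●●●○○●●○●●
step 3: ●●○●●○○○○●○○●○●○○○○○○
step 4: ○○○○○●●●○●●○●○●●●●●●○
step 5: ●●●●○○●○○○○○●○○●●●●○●
step 6: ●●●○●○●●●●●○●●○○●●○○○
step 7: ○●○○●○○●●●○○○○●○○○●●○
step 8: ○●●○●●○○●○●●●○●●●○○○●
step 9: ○○○○○○●○●○○●○○○●○●●○●
step 10: ●●●●●○●○●●○●●●○●○○○○●
step 11: ●●●●○○●○○○○○●○○●●●●○○
step 12: ○●●○●○●●●●●○●●○○●●○●○
step 13: ○○○○●○○●●●○○○○●○○○○●●
step 14: ●●●○●●○○●○●●●○●●●●○○○
step 15: ○●○○○○●○●○○●○○○●●○●●○
step 16: ○●●●●○●○●●○●●●○○○○○○●
step 17: ○○●●○○●○○○○○●○●●●●●○●
step 18: ●○○○●○●●●●●○●○○●●●○○●
step 19: ○●●○●○○●●●○○●●○○●○●○○
step 20: ○○○○●●○○●○●○○○●○●○●●●
step 21: ●●●○○○●○●○●●●○●○●○○●○
step 22: ○●○●●○●○●○○●○○●○●●○●○
step 23: ○●○○○○●○●●○●●○●○○○○●●
step 24: ○●●●●○●○○○○○○○●●●●○○○
step 25: ○○●●○○●●●●●●●○○●●○●●●
step 26: ●○○○●○○●●●●●○●○○○○○●○
step 27: ●●●○●●○○●●●○○●●●●●○●○
step 28: ○●○○○○●○○●○●○○●●●○○●○
step 29: ○●●●●○●●○●○●●○○●○●○●●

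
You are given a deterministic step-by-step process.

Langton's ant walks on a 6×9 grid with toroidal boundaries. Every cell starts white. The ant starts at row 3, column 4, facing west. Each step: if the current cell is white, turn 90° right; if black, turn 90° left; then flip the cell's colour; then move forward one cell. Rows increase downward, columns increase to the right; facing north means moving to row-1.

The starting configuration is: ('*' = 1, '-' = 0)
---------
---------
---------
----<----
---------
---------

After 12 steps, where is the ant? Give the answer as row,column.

5,4

k=0  ---------
---------
---------
----<----
---------
---------
k=1  ---------
---------
----^----
----*----
---------
---------
k=2  ---------
---------
----*>---
----*----
---------
---------
k=3  ---------
---------
----**---
----*v---
---------
---------
k=4  ---------
---------
----**---
----<*---
---------
---------
k=5  ---------
---------
----**---
-----*---
----v----
---------
k=6  ---------
---------
----**---
-----*---
---<*----
---------
k=7  ---------
---------
----**---
---^-*---
---**----
---------
k=8  ---------
---------
----**---
---*>*---
---**----
---------
k=9  ---------
---------
----**---
---***---
---*v----
---------
k=10  ---------
---------
----**---
---***---
---*->---
---------
k=11  ---------
---------
----**---
---***---
---*-*---
-----v---
k=12  ---------
---------
----**---
---***---
---*-*---
----<*---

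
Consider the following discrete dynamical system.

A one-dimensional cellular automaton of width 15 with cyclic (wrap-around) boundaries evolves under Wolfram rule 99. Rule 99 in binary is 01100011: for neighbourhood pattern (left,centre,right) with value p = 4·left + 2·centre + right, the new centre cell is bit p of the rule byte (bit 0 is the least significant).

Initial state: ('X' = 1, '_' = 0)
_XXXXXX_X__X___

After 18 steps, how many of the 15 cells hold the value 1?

t=0: _XXXXXX_X__X___
t=1: X_____XX__X__XX
t=2: X_XXXX_X_X__X__
t=3: _X___XX_X__X__X
t=4: X__XX_XX__X__X_
t=5: __X_XX_X_X__X_X
t=6: _X_X_XX_X__X_X_
t=7: X_X_X_XX__X_X__
t=8: _X_X_X_X_X_X__X
t=9: X_X_X_X_X_X__X_
t=10: _X_X_X_X_X__X_X
t=11: X_X_X_X_X__X_X_
t=12: _X_X_X_X__X_X_X
t=13: X_X_X_X__X_X_X_
t=14: _X_X_X__X_X_X_X
t=15: X_X_X__X_X_X_X_
t=16: _X_X__X_X_X_X_X
t=17: X_X__X_X_X_X_X_
t=18: _X__X_X_X_X_X_X

7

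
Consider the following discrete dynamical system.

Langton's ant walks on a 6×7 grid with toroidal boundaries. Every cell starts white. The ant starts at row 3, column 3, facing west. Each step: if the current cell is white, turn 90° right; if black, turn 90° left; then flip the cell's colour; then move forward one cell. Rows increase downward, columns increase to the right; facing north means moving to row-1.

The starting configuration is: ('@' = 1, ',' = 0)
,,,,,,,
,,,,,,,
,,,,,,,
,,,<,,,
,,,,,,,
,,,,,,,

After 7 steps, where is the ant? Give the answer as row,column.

gen 0: ,,,,,,,
,,,,,,,
,,,,,,,
,,,<,,,
,,,,,,,
,,,,,,,
gen 1: ,,,,,,,
,,,,,,,
,,,^,,,
,,,@,,,
,,,,,,,
,,,,,,,
gen 2: ,,,,,,,
,,,,,,,
,,,@>,,
,,,@,,,
,,,,,,,
,,,,,,,
gen 3: ,,,,,,,
,,,,,,,
,,,@@,,
,,,@v,,
,,,,,,,
,,,,,,,
gen 4: ,,,,,,,
,,,,,,,
,,,@@,,
,,,<@,,
,,,,,,,
,,,,,,,
gen 5: ,,,,,,,
,,,,,,,
,,,@@,,
,,,,@,,
,,,v,,,
,,,,,,,
gen 6: ,,,,,,,
,,,,,,,
,,,@@,,
,,,,@,,
,,<@,,,
,,,,,,,
gen 7: ,,,,,,,
,,,,,,,
,,,@@,,
,,^,@,,
,,@@,,,
,,,,,,,

3,2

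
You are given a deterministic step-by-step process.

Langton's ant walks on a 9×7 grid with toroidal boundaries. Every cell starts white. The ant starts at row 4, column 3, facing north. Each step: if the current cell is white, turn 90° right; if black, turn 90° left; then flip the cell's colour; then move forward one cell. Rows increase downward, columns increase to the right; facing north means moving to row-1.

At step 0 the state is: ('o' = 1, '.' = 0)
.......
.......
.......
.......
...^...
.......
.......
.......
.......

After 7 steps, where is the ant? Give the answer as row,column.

3,3

0) .......
.......
.......
.......
...^...
.......
.......
.......
.......
1) .......
.......
.......
.......
...o>..
.......
.......
.......
.......
2) .......
.......
.......
.......
...oo..
....v..
.......
.......
.......
3) .......
.......
.......
.......
...oo..
...<o..
.......
.......
.......
4) .......
.......
.......
.......
...^o..
...oo..
.......
.......
.......
5) .......
.......
.......
.......
..<.o..
...oo..
.......
.......
.......
6) .......
.......
.......
..^....
..o.o..
...oo..
.......
.......
.......
7) .......
.......
.......
..o>...
..o.o..
...oo..
.......
.......
.......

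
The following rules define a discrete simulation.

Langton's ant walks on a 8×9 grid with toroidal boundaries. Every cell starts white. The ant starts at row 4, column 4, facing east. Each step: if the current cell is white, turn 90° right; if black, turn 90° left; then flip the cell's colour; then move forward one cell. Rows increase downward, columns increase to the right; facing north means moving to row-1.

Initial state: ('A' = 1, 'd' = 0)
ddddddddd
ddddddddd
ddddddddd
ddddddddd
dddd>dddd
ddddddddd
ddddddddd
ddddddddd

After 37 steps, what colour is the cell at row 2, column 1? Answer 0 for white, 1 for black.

t=0: ddddddddd
ddddddddd
ddddddddd
ddddddddd
dddd>dddd
ddddddddd
ddddddddd
ddddddddd
t=1: ddddddddd
ddddddddd
ddddddddd
ddddddddd
ddddAdddd
ddddvdddd
ddddddddd
ddddddddd
t=2: ddddddddd
ddddddddd
ddddddddd
ddddddddd
ddddAdddd
ddd<Adddd
ddddddddd
ddddddddd
t=3: ddddddddd
ddddddddd
ddddddddd
ddddddddd
ddd^Adddd
dddAAdddd
ddddddddd
ddddddddd
t=4: ddddddddd
ddddddddd
ddddddddd
ddddddddd
dddA>dddd
dddAAdddd
ddddddddd
ddddddddd
t=5: ddddddddd
ddddddddd
ddddddddd
dddd^dddd
dddAddddd
dddAAdddd
ddddddddd
ddddddddd
t=6: ddddddddd
ddddddddd
ddddddddd
ddddA>ddd
dddAddddd
dddAAdddd
ddddddddd
ddddddddd
t=7: ddddddddd
ddddddddd
ddddddddd
ddddAAddd
dddAdvddd
dddAAdddd
ddddddddd
ddddddddd
t=8: ddddddddd
ddddddddd
ddddddddd
ddddAAddd
dddA<Addd
dddAAdddd
ddddddddd
ddddddddd
t=9: ddddddddd
ddddddddd
ddddddddd
dddd^Addd
dddAAAddd
dddAAdddd
ddddddddd
ddddddddd
t=10: ddddddddd
ddddddddd
ddddddddd
ddd<dAddd
dddAAAddd
dddAAdddd
ddddddddd
ddddddddd
t=11: ddddddddd
ddddddddd
ddd^ddddd
dddAdAddd
dddAAAddd
dddAAdddd
ddddddddd
ddddddddd
t=12: ddddddddd
ddddddddd
dddA>dddd
dddAdAddd
dddAAAddd
dddAAdddd
ddddddddd
ddddddddd
t=13: ddddddddd
ddddddddd
dddAAdddd
dddAvAddd
dddAAAddd
dddAAdddd
ddddddddd
ddddddddd
t=14: ddddddddd
ddddddddd
dddAAdddd
ddd<AAddd
dddAAAddd
dddAAdddd
ddddddddd
ddddddddd
t=15: ddddddddd
ddddddddd
dddAAdddd
ddddAAddd
dddvAAddd
dddAAdddd
ddddddddd
ddddddddd
t=16: ddddddddd
ddddddddd
dddAAdddd
ddddAAddd
dddd>Addd
dddAAdddd
ddddddddd
ddddddddd
t=17: ddddddddd
ddddddddd
dddAAdddd
dddd^Addd
dddddAddd
dddAAdddd
ddddddddd
ddddddddd
t=18: ddddddddd
ddddddddd
dddAAdddd
ddd<dAddd
dddddAddd
dddAAdddd
ddddddddd
ddddddddd
t=19: ddddddddd
ddddddddd
ddd^Adddd
dddAdAddd
dddddAddd
dddAAdddd
ddddddddd
ddddddddd
t=20: ddddddddd
ddddddddd
dd<dAdddd
dddAdAddd
dddddAddd
dddAAdddd
ddddddddd
ddddddddd
t=21: ddddddddd
dd^dddddd
ddAdAdddd
dddAdAddd
dddddAddd
dddAAdddd
ddddddddd
ddddddddd
t=22: ddddddddd
ddA>ddddd
ddAdAdddd
dddAdAddd
dddddAddd
dddAAdddd
ddddddddd
ddddddddd
t=23: ddddddddd
ddAAddddd
ddAvAdddd
dddAdAddd
dddddAddd
dddAAdddd
ddddddddd
ddddddddd
t=24: ddddddddd
ddAAddddd
dd<AAdddd
dddAdAddd
dddddAddd
dddAAdddd
ddddddddd
ddddddddd
t=25: ddddddddd
ddAAddddd
dddAAdddd
ddvAdAddd
dddddAddd
dddAAdddd
ddddddddd
ddddddddd
t=26: ddddddddd
ddAAddddd
dddAAdddd
d<AAdAddd
dddddAddd
dddAAdddd
ddddddddd
ddddddddd
t=27: ddddddddd
ddAAddddd
d^dAAdddd
dAAAdAddd
dddddAddd
dddAAdddd
ddddddddd
ddddddddd
t=28: ddddddddd
ddAAddddd
dA>AAdddd
dAAAdAddd
dddddAddd
dddAAdddd
ddddddddd
ddddddddd
t=29: ddddddddd
ddAAddddd
dAAAAdddd
dAvAdAddd
dddddAddd
dddAAdddd
ddddddddd
ddddddddd
t=30: ddddddddd
ddAAddddd
dAAAAdddd
dAd>dAddd
dddddAddd
dddAAdddd
ddddddddd
ddddddddd
t=31: ddddddddd
ddAAddddd
dAA^Adddd
dAdddAddd
dddddAddd
dddAAdddd
ddddddddd
ddddddddd
t=32: ddddddddd
ddAAddddd
dA<dAdddd
dAdddAddd
dddddAddd
dddAAdddd
ddddddddd
ddddddddd
t=33: ddddddddd
ddAAddddd
dAddAdddd
dAvddAddd
dddddAddd
dddAAdddd
ddddddddd
ddddddddd
t=34: ddddddddd
ddAAddddd
dAddAdddd
d<AddAddd
dddddAddd
dddAAdddd
ddddddddd
ddddddddd
t=35: ddddddddd
ddAAddddd
dAddAdddd
ddAddAddd
dvdddAddd
dddAAdddd
ddddddddd
ddddddddd
t=36: ddddddddd
ddAAddddd
dAddAdddd
ddAddAddd
<AdddAddd
dddAAdddd
ddddddddd
ddddddddd
t=37: ddddddddd
ddAAddddd
dAddAdddd
^dAddAddd
AAdddAddd
dddAAdddd
ddddddddd
ddddddddd

1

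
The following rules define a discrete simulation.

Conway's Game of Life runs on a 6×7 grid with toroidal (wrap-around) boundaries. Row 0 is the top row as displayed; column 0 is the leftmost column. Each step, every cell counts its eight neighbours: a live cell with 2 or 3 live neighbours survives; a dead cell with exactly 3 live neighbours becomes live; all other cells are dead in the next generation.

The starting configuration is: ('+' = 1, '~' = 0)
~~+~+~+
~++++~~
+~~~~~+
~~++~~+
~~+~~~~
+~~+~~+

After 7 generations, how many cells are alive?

gen 0: ~~+~+~+
~++++~~
+~~~~~+
~~++~~+
~~+~~~~
+~~+~~+
gen 1: ~~~~+~+
~++~+~+
+~~~+++
++++~~+
+++~~~+
++++~++
gen 2: ~~~~+~~
~+~~+~~
~~~~+~~
~~~++~~
~~~~+~~
~~~++~~
gen 3: ~~~~++~
~~~+++~
~~~~++~
~~~+++~
~~~~~+~
~~~+++~
gen 4: ~~~~~~+
~~~+~~+
~~~~~~+
~~~+~~+
~~~~~~+
~~~+~~+
gen 5: +~~~~++
+~~~~++
+~~~~++
+~~~~++
+~~~~++
+~~~~++
gen 6: ~+~~+~~
~+~~+~~
~+~~+~~
~+~~+~~
~+~~+~~
~+~~+~~
gen 7: ++++++~
++++++~
++++++~
++++++~
++++++~
++++++~

36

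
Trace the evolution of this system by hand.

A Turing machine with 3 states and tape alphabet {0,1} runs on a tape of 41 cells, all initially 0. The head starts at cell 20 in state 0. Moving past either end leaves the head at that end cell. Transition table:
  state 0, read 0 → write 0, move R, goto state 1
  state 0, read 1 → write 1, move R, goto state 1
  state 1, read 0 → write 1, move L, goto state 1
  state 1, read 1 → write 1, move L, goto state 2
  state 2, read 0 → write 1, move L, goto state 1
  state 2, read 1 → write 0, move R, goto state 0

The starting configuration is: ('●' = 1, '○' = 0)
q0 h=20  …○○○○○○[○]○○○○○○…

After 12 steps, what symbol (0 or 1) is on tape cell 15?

1

gen 0: q0 h=20  …○○○○○○[○]○○○○○○…
gen 1: q1 h=21  …○○○○○○[○]○○○○○○…
gen 2: q1 h=20  …○○○○○○[○]●○○○○○…
gen 3: q1 h=19  …○○○○○○[○]●●○○○○…
gen 4: q1 h=18  …○○○○○○[○]●●●○○○…
gen 5: q1 h=17  …○○○○○○[○]●●●●○○…
gen 6: q1 h=16  …○○○○○○[○]●●●●●○…
gen 7: q1 h=15  …○○○○○○[○]●●●●●●…
gen 8: q1 h=14  …○○○○○○[○]●●●●●●…
gen 9: q1 h=13  …○○○○○○[○]●●●●●●…
gen 10: q1 h=12  …○○○○○○[○]●●●●●●…
gen 11: q1 h=11  …○○○○○○[○]●●●●●●…
gen 12: q1 h=10  …○○○○○○[○]●●●●●●…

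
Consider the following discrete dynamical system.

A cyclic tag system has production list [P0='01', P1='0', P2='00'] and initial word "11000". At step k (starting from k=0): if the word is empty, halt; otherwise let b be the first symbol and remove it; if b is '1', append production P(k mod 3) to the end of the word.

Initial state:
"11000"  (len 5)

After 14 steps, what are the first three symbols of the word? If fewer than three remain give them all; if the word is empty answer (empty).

(empty)

k=0  "11000"  (len 5)
k=1  "100001"  (len 6)
k=2  "000010"  (len 6)
k=3  "00010"  (len 5)
k=4  "0010"  (len 4)
k=5  "010"  (len 3)
k=6  "10"  (len 2)
k=7  "001"  (len 3)
k=8  "01"  (len 2)
k=9  "1"  (len 1)
k=10  "01"  (len 2)
k=11  "1"  (len 1)
k=12  "00"  (len 2)
k=13  "0"  (len 1)
k=14  (halted — word empty)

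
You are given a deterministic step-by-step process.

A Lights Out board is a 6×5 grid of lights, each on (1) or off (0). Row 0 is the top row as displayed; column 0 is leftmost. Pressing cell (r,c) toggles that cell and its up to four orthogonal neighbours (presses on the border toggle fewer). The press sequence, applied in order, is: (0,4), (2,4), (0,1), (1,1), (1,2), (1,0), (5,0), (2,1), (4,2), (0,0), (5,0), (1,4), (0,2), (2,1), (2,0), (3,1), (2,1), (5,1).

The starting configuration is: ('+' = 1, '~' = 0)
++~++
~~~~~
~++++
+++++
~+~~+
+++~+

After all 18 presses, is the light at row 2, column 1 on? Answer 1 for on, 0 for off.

1

t=0: ++~++
~~~~~
~++++
+++++
~+~~+
+++~+
t=1: ++~~~
~~~~+
~++++
+++++
~+~~+
+++~+
t=2: ++~~~
~~~~~
~++~~
++++~
~+~~+
+++~+
t=3: ~~+~~
~+~~~
~++~~
++++~
~+~~+
+++~+
t=4: ~++~~
+~+~~
~~+~~
++++~
~+~~+
+++~+
t=5: ~+~~~
++~+~
~~~~~
++++~
~+~~+
+++~+
t=6: ++~~~
~~~+~
+~~~~
++++~
~+~~+
+++~+
t=7: ++~~~
~~~+~
+~~~~
++++~
++~~+
~~+~+
t=8: ++~~~
~+~+~
~++~~
+~++~
++~~+
~~+~+
t=9: ++~~~
~+~+~
~++~~
+~~+~
+~+++
~~~~+
t=10: ~~~~~
++~+~
~++~~
+~~+~
+~+++
~~~~+
t=11: ~~~~~
++~+~
~++~~
+~~+~
~~+++
++~~+
t=12: ~~~~+
++~~+
~++~+
+~~+~
~~+++
++~~+
t=13: ~++++
+++~+
~++~+
+~~+~
~~+++
++~~+
t=14: ~++++
+~+~+
+~~~+
++~+~
~~+++
++~~+
t=15: ~++++
~~+~+
~+~~+
~+~+~
~~+++
++~~+
t=16: ~++++
~~+~+
~~~~+
+~++~
~++++
++~~+
t=17: ~++++
~++~+
+++~+
++++~
~++++
++~~+
t=18: ~++++
~++~+
+++~+
++++~
~~+++
~~+~+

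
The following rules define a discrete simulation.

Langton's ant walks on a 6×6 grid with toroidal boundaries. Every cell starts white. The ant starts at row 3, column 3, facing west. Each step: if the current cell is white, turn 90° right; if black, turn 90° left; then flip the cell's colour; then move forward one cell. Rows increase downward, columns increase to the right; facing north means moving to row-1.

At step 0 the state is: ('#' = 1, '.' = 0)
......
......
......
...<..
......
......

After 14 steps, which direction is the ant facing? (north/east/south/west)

east

step 0: ......
......
......
...<..
......
......
step 1: ......
......
...^..
...#..
......
......
step 2: ......
......
...#>.
...#..
......
......
step 3: ......
......
...##.
...#v.
......
......
step 4: ......
......
...##.
...<#.
......
......
step 5: ......
......
...##.
....#.
...v..
......
step 6: ......
......
...##.
....#.
..<#..
......
step 7: ......
......
...##.
..^.#.
..##..
......
step 8: ......
......
...##.
..#>#.
..##..
......
step 9: ......
......
...##.
..###.
..#v..
......
step 10: ......
......
...##.
..###.
..#.>.
......
step 11: ......
......
...##.
..###.
..#.#.
....v.
step 12: ......
......
...##.
..###.
..#.#.
...<#.
step 13: ......
......
...##.
..###.
..#^#.
...##.
step 14: ......
......
...##.
..###.
..##>.
...##.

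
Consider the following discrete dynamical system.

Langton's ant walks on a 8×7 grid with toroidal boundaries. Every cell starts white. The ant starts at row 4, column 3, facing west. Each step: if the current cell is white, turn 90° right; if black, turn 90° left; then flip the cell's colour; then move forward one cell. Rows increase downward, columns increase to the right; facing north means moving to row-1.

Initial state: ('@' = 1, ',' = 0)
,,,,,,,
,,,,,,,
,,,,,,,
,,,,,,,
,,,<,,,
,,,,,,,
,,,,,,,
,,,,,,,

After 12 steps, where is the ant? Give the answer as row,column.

6,3

gen 0: ,,,,,,,
,,,,,,,
,,,,,,,
,,,,,,,
,,,<,,,
,,,,,,,
,,,,,,,
,,,,,,,
gen 1: ,,,,,,,
,,,,,,,
,,,,,,,
,,,^,,,
,,,@,,,
,,,,,,,
,,,,,,,
,,,,,,,
gen 2: ,,,,,,,
,,,,,,,
,,,,,,,
,,,@>,,
,,,@,,,
,,,,,,,
,,,,,,,
,,,,,,,
gen 3: ,,,,,,,
,,,,,,,
,,,,,,,
,,,@@,,
,,,@v,,
,,,,,,,
,,,,,,,
,,,,,,,
gen 4: ,,,,,,,
,,,,,,,
,,,,,,,
,,,@@,,
,,,<@,,
,,,,,,,
,,,,,,,
,,,,,,,
gen 5: ,,,,,,,
,,,,,,,
,,,,,,,
,,,@@,,
,,,,@,,
,,,v,,,
,,,,,,,
,,,,,,,
gen 6: ,,,,,,,
,,,,,,,
,,,,,,,
,,,@@,,
,,,,@,,
,,<@,,,
,,,,,,,
,,,,,,,
gen 7: ,,,,,,,
,,,,,,,
,,,,,,,
,,,@@,,
,,^,@,,
,,@@,,,
,,,,,,,
,,,,,,,
gen 8: ,,,,,,,
,,,,,,,
,,,,,,,
,,,@@,,
,,@>@,,
,,@@,,,
,,,,,,,
,,,,,,,
gen 9: ,,,,,,,
,,,,,,,
,,,,,,,
,,,@@,,
,,@@@,,
,,@v,,,
,,,,,,,
,,,,,,,
gen 10: ,,,,,,,
,,,,,,,
,,,,,,,
,,,@@,,
,,@@@,,
,,@,>,,
,,,,,,,
,,,,,,,
gen 11: ,,,,,,,
,,,,,,,
,,,,,,,
,,,@@,,
,,@@@,,
,,@,@,,
,,,,v,,
,,,,,,,
gen 12: ,,,,,,,
,,,,,,,
,,,,,,,
,,,@@,,
,,@@@,,
,,@,@,,
,,,<@,,
,,,,,,,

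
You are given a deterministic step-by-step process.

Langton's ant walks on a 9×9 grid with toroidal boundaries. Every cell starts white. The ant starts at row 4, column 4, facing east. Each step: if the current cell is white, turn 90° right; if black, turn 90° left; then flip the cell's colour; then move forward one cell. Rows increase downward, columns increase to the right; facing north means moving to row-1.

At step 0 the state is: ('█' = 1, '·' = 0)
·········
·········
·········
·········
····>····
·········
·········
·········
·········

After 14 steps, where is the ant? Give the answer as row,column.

3,3

[0] ·········
·········
·········
·········
····>····
·········
·········
·········
·········
[1] ·········
·········
·········
·········
····█····
····v····
·········
·········
·········
[2] ·········
·········
·········
·········
····█····
···<█····
·········
·········
·········
[3] ·········
·········
·········
·········
···^█····
···██····
·········
·········
·········
[4] ·········
·········
·········
·········
···█>····
···██····
·········
·········
·········
[5] ·········
·········
·········
····^····
···█·····
···██····
·········
·········
·········
[6] ·········
·········
·········
····█>···
···█·····
···██····
·········
·········
·········
[7] ·········
·········
·········
····██···
···█·v···
···██····
·········
·········
·········
[8] ·········
·········
·········
····██···
···█<█···
···██····
·········
·········
·········
[9] ·········
·········
·········
····^█···
···███···
···██····
·········
·········
·········
[10] ·········
·········
·········
···<·█···
···███···
···██····
·········
·········
·········
[11] ·········
·········
···^·····
···█·█···
···███···
···██····
·········
·········
·········
[12] ·········
·········
···█>····
···█·█···
···███···
···██····
·········
·········
·········
[13] ·········
·········
···██····
···█v█···
···███···
···██····
·········
·········
·········
[14] ·········
·········
···██····
···<██···
···███···
···██····
·········
·········
·········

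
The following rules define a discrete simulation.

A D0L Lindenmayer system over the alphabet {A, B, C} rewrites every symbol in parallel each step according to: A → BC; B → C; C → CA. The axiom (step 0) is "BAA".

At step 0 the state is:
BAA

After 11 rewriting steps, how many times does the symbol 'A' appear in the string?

609

k=0  BAA
k=1  CBCBC
k=2  CACCACCA
k=3  CABCCACABCCACABC
k=4  CABCCCACABCCABCCCACABCCABCCCA
k=5  CABCCCACACABCCABCCCACABCCCACACABCCABCCCACABCCCACACABC
k=6  CABCCCACACABCCABCCABCCCACABCCCACACABCCABCCCACACABCCABCCABCCCACABCCCACACABCCABCCCACACABCCABCCABCCCA
k=7  CABCCCACACABCCABCCABCCCACABCCCACABCCCACACABCCABCCCACACABCC…ABCCABCCABCCCACABCCCACACABCCABCCABCCCACABCCCACABCCCACACABC  (len 180)
k=8  CABCCCACACABCCABCCABCCCACABCCCACABCCCACACABCCABCCCACACABCC…ACABCCCACABCCCACACABCCABCCCACACABCCABCCCACACABCCABCCABCCCA  (len 331)
k=9  CABCCCACACABCCABCCABCCCACABCCCACABCCCACACABCCABCCCACACABCC…ABCCABCCABCCCACABCCCACACABCCABCCABCCCACABCCCACABCCCACACABC  (len 609)
k=10  CABCCCACACABCCABCCABCCCACABCCCACABCCCACACABCCABCCCACACABCC…ACABCCCACABCCCACACABCCABCCCACACABCCABCCCACACABCCABCCABCCCA  (len 1120)
k=11  CABCCCACACABCCABCCABCCCACABCCCACABCCCACACABCCABCCCACACABCC…ABCCABCCABCCCACABCCCACACABCCABCCABCCCACABCCCACABCCCACACABC  (len 2060)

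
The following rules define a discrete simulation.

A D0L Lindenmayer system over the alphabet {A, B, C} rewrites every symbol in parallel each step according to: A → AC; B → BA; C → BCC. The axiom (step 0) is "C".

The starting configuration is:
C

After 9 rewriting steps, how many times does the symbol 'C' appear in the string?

2060

[0] C
[1] BCC
[2] BABCCBCC
[3] BAACBABCCBCCBABCCBCC
[4] BAACACBCCBAACBABCCBCCBABCCBCCBAACBABCCBCCBABCCBCC
[5] BAACACBCCACBCCBABCCBCCBAACACBCCBAACBABCCBCCBABCCBCCBAACBABCCBCCBABCCBCCBAACACBCCBAACBABCCBCCBABCCBCCBAACBABCCBCCBABCCBCC
[6] BAACACBCCACBCCBABCCBCCACBCCBABCCBCCBAACBABCCBCCBABCCBCCBAA…CBABCCBCCBAACACBCCBAACBABCCBCCBABCCBCCBAACBABCCBCCBABCCBCC  (len 295)
[7] BAACACBCCACBCCBABCCBCCACBCCBABCCBCCBAACBABCCBCCBABCCBCCACB…CBABCCBCCBAACACBCCBAACBABCCBCCBABCCBCCBAACBABCCBCCBABCCBCC  (len 727)
[8] BAACACBCCACBCCBABCCBCCACBCCBABCCBCCBAACBABCCBCCBABCCBCCACB…CBABCCBCCBAACACBCCBAACBABCCBCCBABCCBCCBAACBABCCBCCBABCCBCC  (len 1793)
[9] BAACACBCCACBCCBABCCBCCACBCCBABCCBCCBAACBABCCBCCBABCCBCCACB…CBABCCBCCBAACACBCCBAACBABCCBCCBABCCBCCBAACBABCCBCCBABCCBCC  (len 4422)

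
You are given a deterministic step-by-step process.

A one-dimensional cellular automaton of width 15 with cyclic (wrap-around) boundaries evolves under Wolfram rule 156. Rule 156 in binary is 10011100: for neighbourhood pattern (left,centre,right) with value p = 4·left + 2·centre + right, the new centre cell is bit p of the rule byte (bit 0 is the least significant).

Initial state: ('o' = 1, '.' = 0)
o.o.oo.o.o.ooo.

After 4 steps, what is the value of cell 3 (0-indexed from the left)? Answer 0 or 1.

[0] o.o.oo.o.o.ooo.
[1] o.o.o..o.o.oo..
[2] o.o.oo.o.o.o.o.
[3] o.o.o..o.o.o.o.
[4] o.o.oo.o.o.o.o.

0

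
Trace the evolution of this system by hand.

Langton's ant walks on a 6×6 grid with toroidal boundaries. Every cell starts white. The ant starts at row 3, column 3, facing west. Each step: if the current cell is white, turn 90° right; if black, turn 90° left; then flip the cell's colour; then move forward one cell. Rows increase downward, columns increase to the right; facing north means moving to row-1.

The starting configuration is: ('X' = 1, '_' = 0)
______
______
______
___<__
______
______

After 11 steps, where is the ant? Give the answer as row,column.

5,4

k=0  ______
______
______
___<__
______
______
k=1  ______
______
___^__
___X__
______
______
k=2  ______
______
___X>_
___X__
______
______
k=3  ______
______
___XX_
___Xv_
______
______
k=4  ______
______
___XX_
___<X_
______
______
k=5  ______
______
___XX_
____X_
___v__
______
k=6  ______
______
___XX_
____X_
__<X__
______
k=7  ______
______
___XX_
__^_X_
__XX__
______
k=8  ______
______
___XX_
__X>X_
__XX__
______
k=9  ______
______
___XX_
__XXX_
__Xv__
______
k=10  ______
______
___XX_
__XXX_
__X_>_
______
k=11  ______
______
___XX_
__XXX_
__X_X_
____v_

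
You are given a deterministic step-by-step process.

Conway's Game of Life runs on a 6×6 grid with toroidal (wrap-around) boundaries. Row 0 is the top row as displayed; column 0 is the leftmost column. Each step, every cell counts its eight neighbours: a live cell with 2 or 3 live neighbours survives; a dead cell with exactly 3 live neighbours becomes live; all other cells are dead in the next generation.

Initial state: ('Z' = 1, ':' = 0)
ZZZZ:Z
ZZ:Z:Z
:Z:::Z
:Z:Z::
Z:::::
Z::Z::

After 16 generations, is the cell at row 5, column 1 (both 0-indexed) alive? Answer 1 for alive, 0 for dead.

1

gen 0: ZZZZ:Z
ZZ:Z:Z
:Z:::Z
:Z:Z::
Z:::::
Z::Z::
gen 1: :::Z::
:::Z::
:Z:::Z
:ZZ:::
ZZZ:::
:::ZZ:
gen 2: ::ZZ::
::Z:Z:
ZZ::::
::::::
Z:::::
:Z:ZZ:
gen 3: :Z::::
::Z:::
:Z::::
ZZ::::
::::::
:Z:ZZ:
gen 4: :Z:Z::
:ZZ:::
ZZZ:::
ZZ::::
ZZZ:::
::Z:::
gen 5: :Z:Z::
:::Z::
::::::
:::::Z
Z:Z:::
Z::Z::
gen 6: :::ZZ:
::Z:::
::::::
::::::
ZZ:::Z
Z::Z::
gen 7: ::ZZZ:
:::Z::
::::::
Z:::::
ZZ:::Z
ZZZZ::
gen 8: ::::Z:
::ZZZ:
::::::
ZZ:::Z
:::::Z
::::::
gen 9: ::::Z:
:::ZZ:
ZZZZZZ
Z::::Z
:::::Z
::::::
gen 10: :::ZZ:
ZZ::::
:ZZ:::
::ZZ::
Z::::Z
::::::
gen 11: ::::::
ZZ:Z::
Z::Z::
Z:ZZ::
::::::
::::ZZ
gen 12: Z:::ZZ
ZZZ:::
Z::ZZZ
:ZZZ::
:::ZZZ
::::::
gen 13: Z::::Z
::Z:::
::::ZZ
:Z::::
:::ZZ:
Z::Z::
gen 14: ZZ:::Z
Z:::Z:
::::::
:::Z:Z
::ZZZ:
Z::Z::
gen 15: :Z::Z:
ZZ::::
::::ZZ
::ZZ::
::Z::Z
Z::Z::
gen 16: :ZZ::Z
ZZ::Z:
ZZZZZZ
::ZZ:Z
:ZZ:Z:
ZZZZZZ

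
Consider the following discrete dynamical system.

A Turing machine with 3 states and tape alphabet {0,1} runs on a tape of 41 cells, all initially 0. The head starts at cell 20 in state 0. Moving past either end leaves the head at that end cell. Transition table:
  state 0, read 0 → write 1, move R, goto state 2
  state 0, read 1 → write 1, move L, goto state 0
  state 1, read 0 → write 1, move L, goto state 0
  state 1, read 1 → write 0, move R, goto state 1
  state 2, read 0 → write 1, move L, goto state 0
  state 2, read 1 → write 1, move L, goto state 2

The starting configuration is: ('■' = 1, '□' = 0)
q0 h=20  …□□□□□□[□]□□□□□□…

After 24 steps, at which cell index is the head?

10

gen 0: q0 h=20  …□□□□□□[□]□□□□□□…
gen 1: q2 h=21  …□□□□□■[□]□□□□□□…
gen 2: q0 h=20  …□□□□□□[■]■□□□□□…
gen 3: q0 h=19  …□□□□□□[□]■■□□□□…
gen 4: q2 h=20  …□□□□□■[■]■□□□□□…
gen 5: q2 h=19  …□□□□□□[■]■■□□□□…
gen 6: q2 h=18  …□□□□□□[□]■■■□□□…
gen 7: q0 h=17  …□□□□□□[□]■■■■□□…
gen 8: q2 h=18  …□□□□□■[■]■■■□□□…
gen 9: q2 h=17  …□□□□□□[■]■■■■□□…
gen 10: q2 h=16  …□□□□□□[□]■■■■■□…
gen 11: q0 h=15  …□□□□□□[□]■■■■■■…
gen 12: q2 h=16  …□□□□□■[■]■■■■■□…
gen 13: q2 h=15  …□□□□□□[■]■■■■■■…
gen 14: q2 h=14  …□□□□□□[□]■■■■■■…
gen 15: q0 h=13  …□□□□□□[□]■■■■■■…
gen 16: q2 h=14  …□□□□□■[■]■■■■■■…
gen 17: q2 h=13  …□□□□□□[■]■■■■■■…
gen 18: q2 h=12  …□□□□□□[□]■■■■■■…
gen 19: q0 h=11  …□□□□□□[□]■■■■■■…
gen 20: q2 h=12  …□□□□□■[■]■■■■■■…
gen 21: q2 h=11  …□□□□□□[■]■■■■■■…
gen 22: q2 h=10  …□□□□□□[□]■■■■■■…
gen 23: q0 h= 9  …□□□□□□[□]■■■■■■…
gen 24: q2 h=10  …□□□□□■[■]■■■■■■…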